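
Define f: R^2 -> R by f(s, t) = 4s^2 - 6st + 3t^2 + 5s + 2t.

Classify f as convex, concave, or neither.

convex

f is quadratic, so its Hessian is the constant matrix H = [[8, -6], [-6, 6]].
det(H) = 12, tr(H) = 14.
det(H) > 0 and tr(H) > 0, so H is positive definite everywhere: convex.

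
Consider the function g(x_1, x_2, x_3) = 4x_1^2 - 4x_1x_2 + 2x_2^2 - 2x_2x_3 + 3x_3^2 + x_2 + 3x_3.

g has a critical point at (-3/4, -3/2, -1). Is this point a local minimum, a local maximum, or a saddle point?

The Hessian is constant: H = [[8, -4, 0], [-4, 4, -2], [0, -2, 6]].
Leading principal minors: Δ₁ = 8, Δ₂ = 16, Δ₃ = 64.
All leading minors are positive, so H is positive definite: a local minimum.

local minimum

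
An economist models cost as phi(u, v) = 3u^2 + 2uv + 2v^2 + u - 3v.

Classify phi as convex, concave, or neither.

phi is quadratic, so its Hessian is the constant matrix H = [[6, 2], [2, 4]].
det(H) = 20, tr(H) = 10.
det(H) > 0 and tr(H) > 0, so H is positive definite everywhere: convex.

convex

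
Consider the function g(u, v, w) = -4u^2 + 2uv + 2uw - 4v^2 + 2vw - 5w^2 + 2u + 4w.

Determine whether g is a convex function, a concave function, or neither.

concave

g is quadratic, so its Hessian is the constant matrix H = [[-8, 2, 2], [2, -8, 2], [2, 2, -10]].
Leading principal minors: -8, 60, -520.
Signs alternate −, +, − ⇒ H ≺ 0 ⇒ concave.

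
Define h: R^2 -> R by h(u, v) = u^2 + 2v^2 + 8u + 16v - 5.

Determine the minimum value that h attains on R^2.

h(u,v) separates as P(u) + Q(v) − 5, so its minimum is min P + min Q − 5.
P'(u) = 2u + 8 vanishes at u ∈ {-4}; Q'(v) = 4v + 16 vanishes at v ∈ {-4}.
Local minima of P (where P''>0): P(-4)=-16. Local minima of Q: Q(-4)=-32.
So the global minimum of h is P(-4) + Q(-4) − 5 = -16 − 32 − 5 = -53, attained at (-4, -4).

-53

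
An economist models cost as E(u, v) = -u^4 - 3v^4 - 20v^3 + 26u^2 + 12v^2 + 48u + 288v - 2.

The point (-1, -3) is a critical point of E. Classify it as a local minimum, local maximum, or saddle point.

The mixed partial ∂²E/∂u∂v is 0, so the Hessian at any point is diag(E_uu, E_vv) = diag(4(-3u^2 + 13), 12(-3v^2 - 10v + 2)).
At (-1, -3): H = diag(40, 60).
Both eigenvalues are positive, so H is positive definite: a local minimum.

local minimum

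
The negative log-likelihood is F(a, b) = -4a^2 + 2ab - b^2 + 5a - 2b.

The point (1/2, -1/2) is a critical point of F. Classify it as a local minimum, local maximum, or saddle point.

The Hessian of F is constant: H = [[-8, 2], [2, -2]].
det(H) = (-8)·(-2) − 2² = 12.
det(H) > 0 and tr(H) = -10 < 0, so H is negative definite and the point is a local maximum.

local maximum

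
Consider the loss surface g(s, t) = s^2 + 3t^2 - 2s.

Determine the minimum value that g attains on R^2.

-1

g(s,t) separates as P(s) + Q(t), so its minimum is min P + min Q.
P'(s) = 2s - 2 vanishes at s ∈ {1}; Q'(t) = 6t vanishes at t ∈ {0}.
Local minima of P (where P''>0): P(1)=-1. Local minima of Q: Q(0)=0.
So the global minimum of g is P(1) + Q(0) = -1 + 0 = -1, attained at (1, 0).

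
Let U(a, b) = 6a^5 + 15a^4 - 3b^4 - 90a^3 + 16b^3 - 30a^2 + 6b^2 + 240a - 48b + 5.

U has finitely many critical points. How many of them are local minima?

2

U separates as a function of a plus a function of b, so ∇U=0 decouples.
∂U/∂a = 30(a - 2)(a - 1)(a + 1)(a + 4) = 0 at a ∈ {-4, -1, 1, 2}; ∂U/∂b = -12(b - 4)(b - 1)(b + 1) = 0 at b ∈ {-1, 1, 4}.
The Hessian is diagonal: diag(U_aa, U_bb). Second derivatives: U_aa(-4)=-2700, U_aa(-1)=540, U_aa(1)=-300, U_aa(2)=540; U_bb(-1)=-120, U_bb(1)=72, U_bb(4)=-180.
Local minima occur where both diagonal entries positive: (-1, 1), (2, 1). Count: 2.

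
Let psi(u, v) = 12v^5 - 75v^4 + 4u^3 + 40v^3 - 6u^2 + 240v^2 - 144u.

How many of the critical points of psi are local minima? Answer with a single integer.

2

psi separates as a function of u plus a function of v, so ∇psi=0 decouples.
∂psi/∂u = 12(u - 4)(u + 3) = 0 at u ∈ {-3, 4}; ∂psi/∂v = 60v(v - 4)(v - 2)(v + 1) = 0 at v ∈ {-1, 0, 2, 4}.
The Hessian is diagonal: diag(psi_uu, psi_vv). Second derivatives: psi_uu(-3)=-84, psi_uu(4)=84; psi_vv(-1)=-900, psi_vv(0)=480, psi_vv(2)=-720, psi_vv(4)=2400.
Local minima occur where both diagonal entries positive: (4, 0), (4, 4). Count: 2.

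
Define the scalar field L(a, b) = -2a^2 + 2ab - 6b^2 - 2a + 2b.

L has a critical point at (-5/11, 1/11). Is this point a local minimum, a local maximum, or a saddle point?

local maximum

The Hessian of L is constant: H = [[-4, 2], [2, -12]].
det(H) = (-4)·(-12) − 2² = 44.
det(H) > 0 and tr(H) = -16 < 0, so H is negative definite and the point is a local maximum.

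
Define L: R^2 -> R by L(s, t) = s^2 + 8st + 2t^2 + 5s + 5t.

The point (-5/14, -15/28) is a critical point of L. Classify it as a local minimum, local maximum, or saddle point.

The Hessian of L is constant: H = [[2, 8], [8, 4]].
det(H) = 2·4 − 8² = -56.
Since det(H) < 0, H is indefinite and the critical point is a saddle point.

saddle point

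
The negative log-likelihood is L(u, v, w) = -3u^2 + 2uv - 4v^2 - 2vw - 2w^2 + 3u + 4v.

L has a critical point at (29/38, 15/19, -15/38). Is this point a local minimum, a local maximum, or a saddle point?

local maximum

The Hessian is constant: H = [[-6, 2, 0], [2, -8, -2], [0, -2, -4]].
Leading principal minors: Δ₁ = -6, Δ₂ = 44, Δ₃ = -152.
The minors alternate sign starting negative (−, +, −), so H is negative definite: a local maximum.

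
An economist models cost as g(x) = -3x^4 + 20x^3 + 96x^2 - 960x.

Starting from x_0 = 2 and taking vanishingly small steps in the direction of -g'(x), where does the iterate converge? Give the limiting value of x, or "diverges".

4

g'(x) = -12(x - 5)(x - 4)(x + 4), so g'(2) = -432.
Gradient descent moves in the -g' direction, i.e. x is increasing.
The nearest critical point in that direction is x = 4, where g'' = 96 > 0 (a local minimum). The iterate converges there.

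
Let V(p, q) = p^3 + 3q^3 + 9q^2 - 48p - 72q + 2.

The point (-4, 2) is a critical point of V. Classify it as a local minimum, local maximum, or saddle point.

saddle point

The mixed partial ∂²V/∂p∂q is 0, so the Hessian at any point is diag(V_pp, V_qq) = diag(6p, 18(q + 1)).
At (-4, 2): H = diag(-24, 54).
The eigenvalues have opposite signs, so H is indefinite: a saddle point.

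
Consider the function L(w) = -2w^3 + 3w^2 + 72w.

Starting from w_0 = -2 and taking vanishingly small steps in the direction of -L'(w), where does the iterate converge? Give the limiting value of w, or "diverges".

L'(w) = -6(w - 4)(w + 3), so L'(-2) = 36.
Gradient descent moves in the -L' direction, i.e. w is decreasing.
The nearest critical point in that direction is w = -3, where L'' = 42 > 0 (a local minimum). The iterate converges there.

-3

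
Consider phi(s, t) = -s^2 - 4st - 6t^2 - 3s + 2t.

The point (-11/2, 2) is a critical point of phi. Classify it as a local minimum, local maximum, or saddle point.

The Hessian of phi is constant: H = [[-2, -4], [-4, -12]].
det(H) = (-2)·(-12) − (-4)² = 8.
det(H) > 0 and tr(H) = -14 < 0, so H is negative definite and the point is a local maximum.

local maximum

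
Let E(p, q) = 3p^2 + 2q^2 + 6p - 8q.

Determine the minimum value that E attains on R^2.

-11

E(p,q) separates as A(p) + B(q), so its minimum is min A + min B.
A'(p) = 6p + 6 vanishes at p ∈ {-1}; B'(q) = 4q - 8 vanishes at q ∈ {2}.
Local minima of A (where A''>0): A(-1)=-3. Local minima of B: B(2)=-8.
So the global minimum of E is A(-1) + B(2) = -3 − 8 = -11, attained at (-1, 2).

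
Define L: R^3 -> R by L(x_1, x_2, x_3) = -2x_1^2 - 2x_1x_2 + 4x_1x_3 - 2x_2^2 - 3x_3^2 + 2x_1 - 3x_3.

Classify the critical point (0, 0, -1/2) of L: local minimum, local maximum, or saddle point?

The Hessian is constant: H = [[-4, -2, 4], [-2, -4, 0], [4, 0, -6]].
Leading principal minors: Δ₁ = -4, Δ₂ = 12, Δ₃ = -8.
The minors alternate sign starting negative (−, +, −), so H is negative definite: a local maximum.

local maximum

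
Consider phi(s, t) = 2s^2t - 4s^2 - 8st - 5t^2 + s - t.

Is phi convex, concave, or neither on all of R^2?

neither

The term 2s^2t is cubic, so the Hessian is not constant.
∂²phi/∂s² = 4t - 8, which takes both signs as t varies (negative for sufficiently negative t). A diagonal entry of the Hessian changing sign means the Hessian is neither positive- nor negative-semidefinite on all of R^2.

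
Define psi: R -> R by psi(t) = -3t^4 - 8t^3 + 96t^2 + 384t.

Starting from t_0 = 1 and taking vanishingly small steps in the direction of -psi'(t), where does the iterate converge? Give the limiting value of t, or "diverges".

-2

psi'(t) = -12(t - 4)(t + 2)(t + 4), so psi'(1) = 540.
Gradient descent moves in the -psi' direction, i.e. t is decreasing.
The nearest critical point in that direction is t = -2, where psi'' = 144 > 0 (a local minimum). The iterate converges there.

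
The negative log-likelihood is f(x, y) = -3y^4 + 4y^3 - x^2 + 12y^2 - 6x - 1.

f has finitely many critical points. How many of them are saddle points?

f separates as a function of x plus a function of y, so ∇f=0 decouples.
∂f/∂x = -2(x + 3) = 0 at x ∈ {-3}; ∂f/∂y = -12y(y - 2)(y + 1) = 0 at y ∈ {-1, 0, 2}.
The Hessian is diagonal: diag(f_xx, f_yy). Second derivatives: f_xx(-3)=-2; f_yy(-1)=-36, f_yy(0)=24, f_yy(2)=-72.
Saddle points occur where the two diagonal entries have opposite signs: (-3, 0). Count: 1.

1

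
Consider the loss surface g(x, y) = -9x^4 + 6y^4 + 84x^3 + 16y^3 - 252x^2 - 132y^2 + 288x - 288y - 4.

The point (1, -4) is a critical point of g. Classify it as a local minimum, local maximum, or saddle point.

saddle point

The mixed partial ∂²g/∂x∂y is 0, so the Hessian at any point is diag(g_xx, g_yy) = diag(36(-3x^2 + 14x - 14), 24(3y^2 + 4y - 11)).
At (1, -4): H = diag(-108, 504).
The eigenvalues have opposite signs, so H is indefinite: a saddle point.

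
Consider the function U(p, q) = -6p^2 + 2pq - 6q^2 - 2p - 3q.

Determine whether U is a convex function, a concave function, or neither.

concave

U is quadratic, so its Hessian is the constant matrix H = [[-12, 2], [2, -12]].
det(H) = 140, tr(H) = -24.
det(H) > 0 and tr(H) < 0, so H is negative definite everywhere: concave.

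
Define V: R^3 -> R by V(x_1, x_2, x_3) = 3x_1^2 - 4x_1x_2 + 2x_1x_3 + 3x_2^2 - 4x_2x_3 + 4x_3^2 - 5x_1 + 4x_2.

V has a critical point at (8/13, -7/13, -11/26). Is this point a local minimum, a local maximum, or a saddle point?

The Hessian is constant: H = [[6, -4, 2], [-4, 6, -4], [2, -4, 8]].
Leading principal minors: Δ₁ = 6, Δ₂ = 20, Δ₃ = 104.
All leading minors are positive, so H is positive definite: a local minimum.

local minimum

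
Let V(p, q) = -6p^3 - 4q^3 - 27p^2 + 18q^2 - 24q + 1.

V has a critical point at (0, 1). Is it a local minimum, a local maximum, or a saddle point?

The mixed partial ∂²V/∂p∂q is 0, so the Hessian at any point is diag(V_pp, V_qq) = diag(-18(2p + 3), 12(-2q + 3)).
At (0, 1): H = diag(-54, 12).
The eigenvalues have opposite signs, so H is indefinite: a saddle point.

saddle point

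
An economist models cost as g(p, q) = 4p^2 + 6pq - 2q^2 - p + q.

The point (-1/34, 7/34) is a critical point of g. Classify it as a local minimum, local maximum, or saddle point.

saddle point

The Hessian of g is constant: H = [[8, 6], [6, -4]].
det(H) = 8·(-4) − 6² = -68.
Since det(H) < 0, H is indefinite and the critical point is a saddle point.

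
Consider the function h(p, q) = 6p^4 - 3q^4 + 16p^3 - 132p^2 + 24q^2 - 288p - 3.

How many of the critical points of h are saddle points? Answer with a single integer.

h separates as a function of p plus a function of q, so ∇h=0 decouples.
∂h/∂p = 24(p - 3)(p + 1)(p + 4) = 0 at p ∈ {-4, -1, 3}; ∂h/∂q = -12q(q - 2)(q + 2) = 0 at q ∈ {-2, 0, 2}.
The Hessian is diagonal: diag(h_pp, h_qq). Second derivatives: h_pp(-4)=504, h_pp(-1)=-288, h_pp(3)=672; h_qq(-2)=-96, h_qq(0)=48, h_qq(2)=-96.
Saddle points occur where the two diagonal entries have opposite signs: (-4, -2), (-4, 2), (-1, 0), (3, -2), (3, 2). Count: 5.

5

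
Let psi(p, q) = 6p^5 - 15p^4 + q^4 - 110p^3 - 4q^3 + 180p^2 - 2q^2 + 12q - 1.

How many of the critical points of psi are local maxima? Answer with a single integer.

psi separates as a function of p plus a function of q, so ∇psi=0 decouples.
∂psi/∂p = 30p(p - 4)(p - 1)(p + 3) = 0 at p ∈ {-3, 0, 1, 4}; ∂psi/∂q = 4(q - 3)(q - 1)(q + 1) = 0 at q ∈ {-1, 1, 3}.
The Hessian is diagonal: diag(psi_pp, psi_qq). Second derivatives: psi_pp(-3)=-2520, psi_pp(0)=360, psi_pp(1)=-360, psi_pp(4)=2520; psi_qq(-1)=32, psi_qq(1)=-16, psi_qq(3)=32.
Local maxima occur where both diagonal entries negative: (-3, 1), (1, 1). Count: 2.

2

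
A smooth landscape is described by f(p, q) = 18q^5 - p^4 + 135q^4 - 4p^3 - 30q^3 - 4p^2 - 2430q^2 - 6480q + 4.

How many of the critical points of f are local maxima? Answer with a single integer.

4

f separates as a function of p plus a function of q, so ∇f=0 decouples.
∂f/∂p = -4p(p + 1)(p + 2) = 0 at p ∈ {-2, -1, 0}; ∂f/∂q = 90(q - 3)(q + 2)(q + 3)(q + 4) = 0 at q ∈ {-4, -3, -2, 3}.
The Hessian is diagonal: diag(f_pp, f_qq). Second derivatives: f_pp(-2)=-8, f_pp(-1)=4, f_pp(0)=-8; f_qq(-4)=-1260, f_qq(-3)=540, f_qq(-2)=-900, f_qq(3)=18900.
Local maxima occur where both diagonal entries negative: (-2, -4), (-2, -2), (0, -4), (0, -2). Count: 4.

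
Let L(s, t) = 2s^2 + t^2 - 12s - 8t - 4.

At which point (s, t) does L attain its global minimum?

(3, 4)

L(s,t) separates as P(s) + Q(t) − 4, so its minimum is min P + min Q − 4.
P'(s) = 4s - 12 vanishes at s ∈ {3}; Q'(t) = 2(t - 4) vanishes at t ∈ {4}.
Local minima of P (where P''>0): P(3)=-18. Local minima of Q: Q(4)=-16.
So the global minimum of L is P(3) + Q(4) − 4 = -18 − 16 − 4 = -38, attained at (3, 4).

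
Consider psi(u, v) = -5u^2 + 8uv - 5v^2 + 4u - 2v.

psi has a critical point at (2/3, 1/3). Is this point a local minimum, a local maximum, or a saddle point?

local maximum

The Hessian of psi is constant: H = [[-10, 8], [8, -10]].
det(H) = (-10)·(-10) − 8² = 36.
det(H) > 0 and tr(H) = -20 < 0, so H is negative definite and the point is a local maximum.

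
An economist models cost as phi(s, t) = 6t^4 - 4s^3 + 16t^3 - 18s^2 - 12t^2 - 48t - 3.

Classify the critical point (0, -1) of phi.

local maximum

The mixed partial ∂²phi/∂s∂t is 0, so the Hessian at any point is diag(phi_ss, phi_tt) = diag(-12(2s + 3), 24(3t^2 + 4t - 1)).
At (0, -1): H = diag(-36, -48).
Both eigenvalues are negative, so H is negative definite: a local maximum.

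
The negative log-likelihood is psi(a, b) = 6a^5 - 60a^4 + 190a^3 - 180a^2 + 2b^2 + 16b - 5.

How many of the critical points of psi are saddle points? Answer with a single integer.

2

psi separates as a function of a plus a function of b, so ∇psi=0 decouples.
∂psi/∂a = 30a(a - 4)(a - 3)(a - 1) = 0 at a ∈ {0, 1, 3, 4}; ∂psi/∂b = 4(b + 4) = 0 at b ∈ {-4}.
The Hessian is diagonal: diag(psi_aa, psi_bb). Second derivatives: psi_aa(0)=-360, psi_aa(1)=180, psi_aa(3)=-180, psi_aa(4)=360; psi_bb(-4)=4.
Saddle points occur where the two diagonal entries have opposite signs: (0, -4), (3, -4). Count: 2.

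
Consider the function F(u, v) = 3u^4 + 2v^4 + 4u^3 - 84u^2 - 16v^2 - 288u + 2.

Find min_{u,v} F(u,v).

-1502

F(u,v) separates as P(u) + Q(v) + 2, so its minimum is min P + min Q + 2.
P'(u) = 12(u - 4)(u + 2)(u + 3) vanishes at u ∈ {-3, -2, 4}; Q'(v) = 8v(v - 2)(v + 2) vanishes at v ∈ {-2, 0, 2}.
Local minima of P (where P''>0): P(-3)=243, P(4)=-1472. Local minima of Q: Q(-2)=-32, Q(2)=-32.
So the global minimum of F is P(4) + Q(-2) + 2 = -1472 − 32 + 2 = -1502, attained at (4, -2).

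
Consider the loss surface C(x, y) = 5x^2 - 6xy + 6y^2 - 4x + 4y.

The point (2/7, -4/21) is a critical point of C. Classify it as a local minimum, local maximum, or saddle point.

local minimum

The Hessian of C is constant: H = [[10, -6], [-6, 12]].
det(H) = 10·12 − (-6)² = 84.
det(H) > 0 and tr(H) = 22 > 0, so H is positive definite and the point is a local minimum.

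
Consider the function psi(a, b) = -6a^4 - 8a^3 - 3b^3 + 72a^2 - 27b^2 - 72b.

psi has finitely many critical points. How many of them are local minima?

1

psi separates as a function of a plus a function of b, so ∇psi=0 decouples.
∂psi/∂a = -24a(a - 2)(a + 3) = 0 at a ∈ {-3, 0, 2}; ∂psi/∂b = -9(b + 2)(b + 4) = 0 at b ∈ {-4, -2}.
The Hessian is diagonal: diag(psi_aa, psi_bb). Second derivatives: psi_aa(-3)=-360, psi_aa(0)=144, psi_aa(2)=-240; psi_bb(-4)=18, psi_bb(-2)=-18.
Local minima occur where both diagonal entries positive: (0, -4). Count: 1.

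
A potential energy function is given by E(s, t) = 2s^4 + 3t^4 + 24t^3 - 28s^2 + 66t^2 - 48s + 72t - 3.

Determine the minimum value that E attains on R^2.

-264

E(s,t) separates as P(s) + Q(t) − 3, so its minimum is min P + min Q − 3.
P'(s) = 8(s - 3)(s + 1)(s + 2) vanishes at s ∈ {-2, -1, 3}; Q'(t) = 12(t + 1)(t + 2)(t + 3) vanishes at t ∈ {-3, -2, -1}.
Local minima of P (where P''>0): P(-2)=16, P(3)=-234. Local minima of Q: Q(-3)=-27, Q(-1)=-27.
So the global minimum of E is P(3) + Q(-3) − 3 = -234 − 27 − 3 = -264, attained at (3, -3).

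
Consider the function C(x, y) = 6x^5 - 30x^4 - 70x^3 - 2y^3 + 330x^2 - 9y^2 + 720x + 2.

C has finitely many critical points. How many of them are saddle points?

C separates as a function of x plus a function of y, so ∇C=0 decouples.
∂C/∂x = 30(x - 4)(x - 3)(x + 1)(x + 2) = 0 at x ∈ {-2, -1, 3, 4}; ∂C/∂y = -6y(y + 3) = 0 at y ∈ {-3, 0}.
The Hessian is diagonal: diag(C_xx, C_yy). Second derivatives: C_xx(-2)=-900, C_xx(-1)=600, C_xx(3)=-600, C_xx(4)=900; C_yy(-3)=18, C_yy(0)=-18.
Saddle points occur where the two diagonal entries have opposite signs: (-2, -3), (-1, 0), (3, -3), (4, 0). Count: 4.

4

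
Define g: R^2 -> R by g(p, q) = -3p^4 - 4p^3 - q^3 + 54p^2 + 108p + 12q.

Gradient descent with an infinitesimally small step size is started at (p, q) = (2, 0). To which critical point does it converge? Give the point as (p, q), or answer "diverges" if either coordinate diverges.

(-1, -2)

g is separable, so gradient descent decouples: p follows -∂g/∂p, q follows -∂g/∂q.
∂g/∂p = -12(p - 3)(p + 1)(p + 3); at p=2 this is 180, so p decreases.
∂g/∂q = -3(q - 2)(q + 2); at q=0 this is 12, so q decreases.
p converges to its nearest critical value -1 (a local min of the p-part); q converges to -2. The iterate converges to (-1, -2).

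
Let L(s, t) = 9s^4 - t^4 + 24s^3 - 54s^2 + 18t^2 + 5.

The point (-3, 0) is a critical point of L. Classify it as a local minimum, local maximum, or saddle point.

The mixed partial ∂²L/∂s∂t is 0, so the Hessian at any point is diag(L_ss, L_tt) = diag(36(3s^2 + 4s - 3), 12(-t^2 + 3)).
At (-3, 0): H = diag(432, 36).
Both eigenvalues are positive, so H is positive definite: a local minimum.

local minimum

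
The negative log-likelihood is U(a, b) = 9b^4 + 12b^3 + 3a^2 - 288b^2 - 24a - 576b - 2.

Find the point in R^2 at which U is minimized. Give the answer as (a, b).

U(a,b) separates as P(a) + Q(b) − 2, so its minimum is min P + min Q − 2.
P'(a) = 6a - 24 vanishes at a ∈ {4}; Q'(b) = 36(b - 4)(b + 1)(b + 4) vanishes at b ∈ {-4, -1, 4}.
Local minima of P (where P''>0): P(4)=-48. Local minima of Q: Q(-4)=-768, Q(4)=-3840.
So the global minimum of U is P(4) + Q(4) − 2 = -48 − 3840 − 2 = -3890, attained at (4, 4).

(4, 4)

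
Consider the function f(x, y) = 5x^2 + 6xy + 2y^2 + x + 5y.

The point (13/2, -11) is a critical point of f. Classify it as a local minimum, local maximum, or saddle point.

local minimum

The Hessian of f is constant: H = [[10, 6], [6, 4]].
det(H) = 10·4 − 6² = 4.
det(H) > 0 and tr(H) = 14 > 0, so H is positive definite and the point is a local minimum.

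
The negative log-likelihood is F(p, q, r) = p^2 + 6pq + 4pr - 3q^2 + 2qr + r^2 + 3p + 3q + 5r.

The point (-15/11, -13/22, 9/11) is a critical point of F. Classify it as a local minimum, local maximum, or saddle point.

saddle point

The Hessian is constant: H = [[2, 6, 4], [6, -6, 2], [4, 2, 2]].
Leading principal minors: Δ₁ = 2, Δ₂ = -48, Δ₃ = 88.
The minors fit neither the all-positive nor the alternating-sign pattern, so H is indefinite: a saddle point.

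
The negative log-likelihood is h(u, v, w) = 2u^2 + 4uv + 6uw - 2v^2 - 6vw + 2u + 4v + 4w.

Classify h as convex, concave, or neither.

neither

h is quadratic, so its Hessian is the constant matrix H = [[4, 4, 6], [4, -4, -6], [6, -6, 0]].
Leading principal minors: 4, -32, -288.
Neither pattern holds ⇒ H is indefinite ⇒ neither convex nor concave.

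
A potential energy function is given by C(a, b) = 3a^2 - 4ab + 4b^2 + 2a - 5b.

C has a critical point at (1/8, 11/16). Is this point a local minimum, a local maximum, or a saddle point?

The Hessian of C is constant: H = [[6, -4], [-4, 8]].
det(H) = 6·8 − (-4)² = 32.
det(H) > 0 and tr(H) = 14 > 0, so H is positive definite and the point is a local minimum.

local minimum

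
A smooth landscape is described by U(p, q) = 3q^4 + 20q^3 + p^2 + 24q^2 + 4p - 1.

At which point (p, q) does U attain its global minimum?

(-2, -4)

U(p,q) separates as A(p) + B(q) − 1, so its minimum is min A + min B − 1.
A'(p) = 2p + 4 vanishes at p ∈ {-2}; B'(q) = 12q(q + 1)(q + 4) vanishes at q ∈ {-4, -1, 0}.
Local minima of A (where A''>0): A(-2)=-4. Local minima of B: B(-4)=-128, B(0)=0.
So the global minimum of U is A(-2) + B(-4) − 1 = -4 − 128 − 1 = -133, attained at (-2, -4).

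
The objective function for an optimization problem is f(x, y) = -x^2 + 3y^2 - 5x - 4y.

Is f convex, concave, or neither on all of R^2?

neither

f is quadratic, so its Hessian is the constant matrix H = [[-2, 0], [0, 6]].
det(H) = -12, tr(H) = 4.
det(H) < 0, so H is indefinite: neither convex nor concave.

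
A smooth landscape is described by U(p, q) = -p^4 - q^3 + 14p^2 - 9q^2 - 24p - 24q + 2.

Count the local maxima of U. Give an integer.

2

U separates as a function of p plus a function of q, so ∇U=0 decouples.
∂U/∂p = -4(p - 2)(p - 1)(p + 3) = 0 at p ∈ {-3, 1, 2}; ∂U/∂q = -3(q + 2)(q + 4) = 0 at q ∈ {-4, -2}.
The Hessian is diagonal: diag(U_pp, U_qq). Second derivatives: U_pp(-3)=-80, U_pp(1)=16, U_pp(2)=-20; U_qq(-4)=6, U_qq(-2)=-6.
Local maxima occur where both diagonal entries negative: (-3, -2), (2, -2). Count: 2.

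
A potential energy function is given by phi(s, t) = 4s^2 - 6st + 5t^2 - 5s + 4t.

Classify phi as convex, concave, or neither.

phi is quadratic, so its Hessian is the constant matrix H = [[8, -6], [-6, 10]].
det(H) = 44, tr(H) = 18.
det(H) > 0 and tr(H) > 0, so H is positive definite everywhere: convex.

convex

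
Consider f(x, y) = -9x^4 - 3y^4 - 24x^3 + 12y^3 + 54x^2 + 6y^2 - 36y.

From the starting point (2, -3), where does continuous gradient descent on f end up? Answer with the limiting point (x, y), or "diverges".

diverges

f is separable, so gradient descent decouples: x follows -∂f/∂x, y follows -∂f/∂y.
∂f/∂x = -36x(x - 1)(x + 3); at x=2 this is -360, so x increases.
∂f/∂y = -12(y - 3)(y - 1)(y + 1); at y=-3 this is 576, so y decreases.
The x-coordinate has no critical point in that direction and runs off to infinity.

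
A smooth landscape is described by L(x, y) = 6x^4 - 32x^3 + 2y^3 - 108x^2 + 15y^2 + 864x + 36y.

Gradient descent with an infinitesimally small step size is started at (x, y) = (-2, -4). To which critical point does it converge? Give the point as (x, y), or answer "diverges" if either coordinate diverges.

diverges

L is separable, so gradient descent decouples: x follows -∂L/∂x, y follows -∂L/∂y.
∂L/∂x = 24(x - 4)(x - 3)(x + 3); at x=-2 this is 720, so x decreases.
∂L/∂y = 6(y + 2)(y + 3); at y=-4 this is 12, so y decreases.
The y-coordinate has no critical point in that direction and runs off to infinity.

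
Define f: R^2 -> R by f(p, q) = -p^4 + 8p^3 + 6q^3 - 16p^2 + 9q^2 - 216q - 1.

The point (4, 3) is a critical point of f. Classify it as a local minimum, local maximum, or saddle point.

saddle point

The mixed partial ∂²f/∂p∂q is 0, so the Hessian at any point is diag(f_pp, f_qq) = diag(4(-3p^2 + 12p - 8), 18(2q + 1)).
At (4, 3): H = diag(-32, 126).
The eigenvalues have opposite signs, so H is indefinite: a saddle point.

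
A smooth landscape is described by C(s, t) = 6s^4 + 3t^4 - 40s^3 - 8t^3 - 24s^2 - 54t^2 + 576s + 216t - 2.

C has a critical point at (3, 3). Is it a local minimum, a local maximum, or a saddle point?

The mixed partial ∂²C/∂s∂t is 0, so the Hessian at any point is diag(C_ss, C_tt) = diag(24(3s^2 - 10s - 2), 12(3t^2 - 4t - 9)).
At (3, 3): H = diag(-120, 72).
The eigenvalues have opposite signs, so H is indefinite: a saddle point.

saddle point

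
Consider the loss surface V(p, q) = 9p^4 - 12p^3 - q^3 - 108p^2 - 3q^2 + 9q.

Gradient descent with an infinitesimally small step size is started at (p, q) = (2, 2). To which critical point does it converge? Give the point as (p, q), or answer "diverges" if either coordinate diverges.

V is separable, so gradient descent decouples: p follows -∂V/∂p, q follows -∂V/∂q.
∂V/∂p = 36p(p - 3)(p + 2); at p=2 this is -288, so p increases.
∂V/∂q = -3(q - 1)(q + 3); at q=2 this is -15, so q increases.
The q-coordinate has no critical point in that direction and runs off to infinity.

diverges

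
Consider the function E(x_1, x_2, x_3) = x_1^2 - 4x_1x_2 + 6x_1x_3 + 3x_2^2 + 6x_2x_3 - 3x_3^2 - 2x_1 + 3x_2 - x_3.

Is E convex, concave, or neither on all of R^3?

E is quadratic, so its Hessian is the constant matrix H = [[2, -4, 6], [-4, 6, 6], [6, 6, -6]].
Leading principal minors: 2, -4, -552.
Neither pattern holds ⇒ H is indefinite ⇒ neither convex nor concave.

neither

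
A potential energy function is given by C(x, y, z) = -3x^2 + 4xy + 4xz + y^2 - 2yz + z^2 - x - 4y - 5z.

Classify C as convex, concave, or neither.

neither

C is quadratic, so its Hessian is the constant matrix H = [[-6, 4, 4], [4, 2, -2], [4, -2, 2]].
Leading principal minors: -6, -28, -128.
Neither pattern holds ⇒ H is indefinite ⇒ neither convex nor concave.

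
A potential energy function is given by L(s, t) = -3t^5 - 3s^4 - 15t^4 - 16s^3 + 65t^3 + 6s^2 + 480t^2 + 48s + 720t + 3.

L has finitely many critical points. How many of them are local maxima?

L separates as a function of s plus a function of t, so ∇L=0 decouples.
∂L/∂s = -12(s - 1)(s + 1)(s + 4) = 0 at s ∈ {-4, -1, 1}; ∂L/∂t = -15(t - 4)(t + 1)(t + 3)(t + 4) = 0 at t ∈ {-4, -3, -1, 4}.
The Hessian is diagonal: diag(L_ss, L_tt). Second derivatives: L_ss(-4)=-180, L_ss(-1)=72, L_ss(1)=-120; L_tt(-4)=360, L_tt(-3)=-210, L_tt(-1)=450, L_tt(4)=-4200.
Local maxima occur where both diagonal entries negative: (-4, -3), (-4, 4), (1, -3), (1, 4). Count: 4.

4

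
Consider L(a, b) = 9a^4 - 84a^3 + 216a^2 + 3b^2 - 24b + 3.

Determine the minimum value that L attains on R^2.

L(a,b) separates as P(a) + Q(b) + 3, so its minimum is min P + min Q + 3.
P'(a) = 36a(a - 4)(a - 3) vanishes at a ∈ {0, 3, 4}; Q'(b) = 6b - 24 vanishes at b ∈ {4}.
Local minima of P (where P''>0): P(0)=0, P(4)=384. Local minima of Q: Q(4)=-48.
So the global minimum of L is P(0) + Q(4) + 3 = 0 − 48 + 3 = -45, attained at (0, 4).

-45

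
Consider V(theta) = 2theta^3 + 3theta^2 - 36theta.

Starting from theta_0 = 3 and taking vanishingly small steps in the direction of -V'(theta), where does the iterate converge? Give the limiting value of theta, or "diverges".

V'(theta) = 6(theta - 2)(theta + 3), so V'(3) = 36.
Gradient descent moves in the -V' direction, i.e. theta is decreasing.
The nearest critical point in that direction is theta = 2, where V'' = 30 > 0 (a local minimum). The iterate converges there.

2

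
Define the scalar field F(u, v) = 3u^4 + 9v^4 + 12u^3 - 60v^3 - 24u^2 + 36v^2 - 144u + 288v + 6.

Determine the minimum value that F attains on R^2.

-417

F(u,v) separates as P(u) + Q(v) + 6, so its minimum is min P + min Q + 6.
P'(u) = 12(u - 2)(u + 2)(u + 3) vanishes at u ∈ {-3, -2, 2}; Q'(v) = 36(v - 4)(v - 2)(v + 1) vanishes at v ∈ {-1, 2, 4}.
Local minima of P (where P''>0): P(-3)=135, P(2)=-240. Local minima of Q: Q(-1)=-183, Q(4)=192.
So the global minimum of F is P(2) + Q(-1) + 6 = -240 − 183 + 6 = -417, attained at (2, -1).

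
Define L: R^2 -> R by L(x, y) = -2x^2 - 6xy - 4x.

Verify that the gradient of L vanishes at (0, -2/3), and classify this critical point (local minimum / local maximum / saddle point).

saddle point

∇L = (-4x - 6y - 4, -6x); substituting (0, -2/3) gives ∇L = (0, 0), so (0, -2/3) is indeed a critical point.
The Hessian of L is constant: H = [[-4, -6], [-6, 0]].
det(H) = (-4)·0 − (-6)² = -36.
Since det(H) < 0, H is indefinite and the critical point is a saddle point.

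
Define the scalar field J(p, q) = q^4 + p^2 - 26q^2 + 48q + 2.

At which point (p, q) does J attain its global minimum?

(0, -4)

J(p,q) separates as A(p) + B(q) + 2, so its minimum is min A + min B + 2.
A'(p) = 2p vanishes at p ∈ {0}; B'(q) = 4(q - 3)(q - 1)(q + 4) vanishes at q ∈ {-4, 1, 3}.
Local minima of A (where A''>0): A(0)=0. Local minima of B: B(-4)=-352, B(3)=-9.
So the global minimum of J is A(0) + B(-4) + 2 = 0 − 352 + 2 = -350, attained at (0, -4).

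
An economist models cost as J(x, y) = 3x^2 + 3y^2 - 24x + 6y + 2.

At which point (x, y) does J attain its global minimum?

J(x,y) separates as P(x) + Q(y) + 2, so its minimum is min P + min Q + 2.
P'(x) = 6x - 24 vanishes at x ∈ {4}; Q'(y) = 6y + 6 vanishes at y ∈ {-1}.
Local minima of P (where P''>0): P(4)=-48. Local minima of Q: Q(-1)=-3.
So the global minimum of J is P(4) + Q(-1) + 2 = -48 − 3 + 2 = -49, attained at (4, -1).

(4, -1)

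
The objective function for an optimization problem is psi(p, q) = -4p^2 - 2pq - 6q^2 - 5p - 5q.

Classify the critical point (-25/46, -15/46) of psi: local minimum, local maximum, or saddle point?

The Hessian of psi is constant: H = [[-8, -2], [-2, -12]].
det(H) = (-8)·(-12) − (-2)² = 92.
det(H) > 0 and tr(H) = -20 < 0, so H is negative definite and the point is a local maximum.

local maximum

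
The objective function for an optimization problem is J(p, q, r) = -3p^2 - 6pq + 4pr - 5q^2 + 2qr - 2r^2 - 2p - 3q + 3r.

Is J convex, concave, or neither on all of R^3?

J is quadratic, so its Hessian is the constant matrix H = [[-6, -6, 4], [-6, -10, 2], [4, 2, -4]].
Leading principal minors: -6, 24, -8.
Signs alternate −, +, − ⇒ H ≺ 0 ⇒ concave.

concave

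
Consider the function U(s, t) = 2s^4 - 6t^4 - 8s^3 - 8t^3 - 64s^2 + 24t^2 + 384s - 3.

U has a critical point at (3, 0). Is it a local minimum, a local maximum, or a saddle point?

The mixed partial ∂²U/∂s∂t is 0, so the Hessian at any point is diag(U_ss, U_tt) = diag(8(3s^2 - 6s - 16), 24(-3t^2 - 2t + 2)).
At (3, 0): H = diag(-56, 48).
The eigenvalues have opposite signs, so H is indefinite: a saddle point.

saddle point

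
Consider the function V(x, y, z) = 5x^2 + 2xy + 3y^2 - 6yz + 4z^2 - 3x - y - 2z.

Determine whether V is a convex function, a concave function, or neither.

convex

V is quadratic, so its Hessian is the constant matrix H = [[10, 2, 0], [2, 6, -6], [0, -6, 8]].
Leading principal minors: 10, 56, 88.
All positive ⇒ H ≻ 0 ⇒ convex.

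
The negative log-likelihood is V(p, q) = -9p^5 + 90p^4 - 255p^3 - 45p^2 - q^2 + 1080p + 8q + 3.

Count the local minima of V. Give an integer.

0

V separates as a function of p plus a function of q, so ∇V=0 decouples.
∂V/∂p = -45(p - 4)(p - 3)(p - 2)(p + 1) = 0 at p ∈ {-1, 2, 3, 4}; ∂V/∂q = -2(q - 4) = 0 at q ∈ {4}.
The Hessian is diagonal: diag(V_pp, V_qq). Second derivatives: V_pp(-1)=2700, V_pp(2)=-270, V_pp(3)=180, V_pp(4)=-450; V_qq(4)=-2.
Local minima occur where both diagonal entries positive: none. Count: 0.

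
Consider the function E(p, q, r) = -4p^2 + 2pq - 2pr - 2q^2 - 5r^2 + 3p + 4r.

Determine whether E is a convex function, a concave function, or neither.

E is quadratic, so its Hessian is the constant matrix H = [[-8, 2, -2], [2, -4, 0], [-2, 0, -10]].
Leading principal minors: -8, 28, -264.
Signs alternate −, +, − ⇒ H ≺ 0 ⇒ concave.

concave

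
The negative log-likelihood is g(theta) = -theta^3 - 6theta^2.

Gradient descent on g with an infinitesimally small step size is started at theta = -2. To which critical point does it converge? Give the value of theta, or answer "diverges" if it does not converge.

g'(theta) = -3theta(theta + 4), so g'(-2) = 12.
Gradient descent moves in the -g' direction, i.e. theta is decreasing.
The nearest critical point in that direction is theta = -4, where g'' = 12 > 0 (a local minimum). The iterate converges there.

-4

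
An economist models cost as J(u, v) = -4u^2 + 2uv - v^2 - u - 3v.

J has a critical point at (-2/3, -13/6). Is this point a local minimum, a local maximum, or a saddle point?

The Hessian of J is constant: H = [[-8, 2], [2, -2]].
det(H) = (-8)·(-2) − 2² = 12.
det(H) > 0 and tr(H) = -10 < 0, so H is negative definite and the point is a local maximum.

local maximum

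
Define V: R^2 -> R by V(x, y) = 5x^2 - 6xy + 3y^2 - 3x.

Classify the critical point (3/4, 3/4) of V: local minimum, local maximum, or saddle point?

The Hessian of V is constant: H = [[10, -6], [-6, 6]].
det(H) = 10·6 − (-6)² = 24.
det(H) > 0 and tr(H) = 16 > 0, so H is positive definite and the point is a local minimum.

local minimum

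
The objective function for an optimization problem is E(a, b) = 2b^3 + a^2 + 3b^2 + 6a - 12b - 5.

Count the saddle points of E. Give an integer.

1

E separates as a function of a plus a function of b, so ∇E=0 decouples.
∂E/∂a = 2(a + 3) = 0 at a ∈ {-3}; ∂E/∂b = 6(b - 1)(b + 2) = 0 at b ∈ {-2, 1}.
The Hessian is diagonal: diag(E_aa, E_bb). Second derivatives: E_aa(-3)=2; E_bb(-2)=-18, E_bb(1)=18.
Saddle points occur where the two diagonal entries have opposite signs: (-3, -2). Count: 1.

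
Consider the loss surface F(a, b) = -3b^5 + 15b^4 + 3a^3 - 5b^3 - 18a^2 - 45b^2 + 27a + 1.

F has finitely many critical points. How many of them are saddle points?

4

F separates as a function of a plus a function of b, so ∇F=0 decouples.
∂F/∂a = 9(a - 3)(a - 1) = 0 at a ∈ {1, 3}; ∂F/∂b = -15b(b - 3)(b - 2)(b + 1) = 0 at b ∈ {-1, 0, 2, 3}.
The Hessian is diagonal: diag(F_aa, F_bb). Second derivatives: F_aa(1)=-18, F_aa(3)=18; F_bb(-1)=180, F_bb(0)=-90, F_bb(2)=90, F_bb(3)=-180.
Saddle points occur where the two diagonal entries have opposite signs: (1, -1), (1, 2), (3, 0), (3, 3). Count: 4.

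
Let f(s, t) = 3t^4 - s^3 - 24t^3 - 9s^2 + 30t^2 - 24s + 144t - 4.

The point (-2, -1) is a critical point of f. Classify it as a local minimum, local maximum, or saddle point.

The mixed partial ∂²f/∂s∂t is 0, so the Hessian at any point is diag(f_ss, f_tt) = diag(-6(s + 3), 12(3t^2 - 12t + 5)).
At (-2, -1): H = diag(-6, 240).
The eigenvalues have opposite signs, so H is indefinite: a saddle point.

saddle point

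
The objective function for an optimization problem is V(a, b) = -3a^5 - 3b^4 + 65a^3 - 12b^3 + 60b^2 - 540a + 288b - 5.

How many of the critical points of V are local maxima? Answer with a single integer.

4

V separates as a function of a plus a function of b, so ∇V=0 decouples.
∂V/∂a = -15(a - 3)(a - 2)(a + 2)(a + 3) = 0 at a ∈ {-3, -2, 2, 3}; ∂V/∂b = -12(b - 3)(b + 2)(b + 4) = 0 at b ∈ {-4, -2, 3}.
The Hessian is diagonal: diag(V_aa, V_bb). Second derivatives: V_aa(-3)=450, V_aa(-2)=-300, V_aa(2)=300, V_aa(3)=-450; V_bb(-4)=-168, V_bb(-2)=120, V_bb(3)=-420.
Local maxima occur where both diagonal entries negative: (-2, -4), (-2, 3), (3, -4), (3, 3). Count: 4.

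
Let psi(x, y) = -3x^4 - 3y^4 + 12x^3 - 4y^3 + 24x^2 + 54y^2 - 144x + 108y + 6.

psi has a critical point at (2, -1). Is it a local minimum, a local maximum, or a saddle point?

The mixed partial ∂²psi/∂x∂y is 0, so the Hessian at any point is diag(psi_xx, psi_yy) = diag(12(-3x^2 + 6x + 4), 12(-3y^2 - 2y + 9)).
At (2, -1): H = diag(48, 96).
Both eigenvalues are positive, so H is positive definite: a local minimum.

local minimum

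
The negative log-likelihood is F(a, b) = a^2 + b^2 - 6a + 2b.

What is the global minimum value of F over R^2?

-10

F(a,b) separates as P(a) + Q(b), so its minimum is min P + min Q.
P'(a) = 2a - 6 vanishes at a ∈ {3}; Q'(b) = 2b + 2 vanishes at b ∈ {-1}.
Local minima of P (where P''>0): P(3)=-9. Local minima of Q: Q(-1)=-1.
So the global minimum of F is P(3) + Q(-1) = -9 − 1 = -10, attained at (3, -1).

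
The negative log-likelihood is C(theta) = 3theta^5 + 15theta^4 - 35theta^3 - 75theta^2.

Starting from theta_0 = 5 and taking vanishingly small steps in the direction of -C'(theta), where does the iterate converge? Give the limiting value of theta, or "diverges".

C'(theta) = 15theta(theta - 2)(theta + 1)(theta + 5), so C'(5) = 13500.
Gradient descent moves in the -C' direction, i.e. theta is decreasing.
The nearest critical point in that direction is theta = 2, where C'' = 630 > 0 (a local minimum). The iterate converges there.

2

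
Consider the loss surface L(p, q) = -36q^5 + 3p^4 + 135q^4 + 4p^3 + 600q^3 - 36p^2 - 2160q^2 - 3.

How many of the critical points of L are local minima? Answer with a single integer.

4

L separates as a function of p plus a function of q, so ∇L=0 decouples.
∂L/∂p = 12p(p - 2)(p + 3) = 0 at p ∈ {-3, 0, 2}; ∂L/∂q = -180q(q - 4)(q - 2)(q + 3) = 0 at q ∈ {-3, 0, 2, 4}.
The Hessian is diagonal: diag(L_pp, L_qq). Second derivatives: L_pp(-3)=180, L_pp(0)=-72, L_pp(2)=120; L_qq(-3)=18900, L_qq(0)=-4320, L_qq(2)=3600, L_qq(4)=-10080.
Local minima occur where both diagonal entries positive: (-3, -3), (-3, 2), (2, -3), (2, 2). Count: 4.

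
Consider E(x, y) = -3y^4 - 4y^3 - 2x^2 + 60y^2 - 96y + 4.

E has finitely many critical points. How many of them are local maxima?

E separates as a function of x plus a function of y, so ∇E=0 decouples.
∂E/∂x = -4x = 0 at x ∈ {0}; ∂E/∂y = -12(y - 2)(y - 1)(y + 4) = 0 at y ∈ {-4, 1, 2}.
The Hessian is diagonal: diag(E_xx, E_yy). Second derivatives: E_xx(0)=-4; E_yy(-4)=-360, E_yy(1)=60, E_yy(2)=-72.
Local maxima occur where both diagonal entries negative: (0, -4), (0, 2). Count: 2.

2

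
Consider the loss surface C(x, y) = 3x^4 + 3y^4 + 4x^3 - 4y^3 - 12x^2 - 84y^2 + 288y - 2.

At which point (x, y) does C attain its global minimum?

C(x,y) separates as P(x) + Q(y) − 2, so its minimum is min P + min Q − 2.
P'(x) = 12x(x - 1)(x + 2) vanishes at x ∈ {-2, 0, 1}; Q'(y) = 12(y - 3)(y - 2)(y + 4) vanishes at y ∈ {-4, 2, 3}.
Local minima of P (where P''>0): P(-2)=-32, P(1)=-5. Local minima of Q: Q(-4)=-1472, Q(3)=243.
So the global minimum of C is P(-2) + Q(-4) − 2 = -32 − 1472 − 2 = -1506, attained at (-2, -4).

(-2, -4)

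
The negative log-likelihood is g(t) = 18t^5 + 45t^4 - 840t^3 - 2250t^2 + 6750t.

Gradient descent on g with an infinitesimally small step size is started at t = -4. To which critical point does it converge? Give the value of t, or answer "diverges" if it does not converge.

-3

g'(t) = 90(t - 5)(t - 1)(t + 3)(t + 5), so g'(-4) = -4050.
Gradient descent moves in the -g' direction, i.e. t is increasing.
The nearest critical point in that direction is t = -3, where g'' = 5760 > 0 (a local minimum). The iterate converges there.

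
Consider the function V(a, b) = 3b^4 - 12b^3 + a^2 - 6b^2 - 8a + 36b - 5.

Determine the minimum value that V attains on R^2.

-48

V(a,b) separates as P(a) + Q(b) − 5, so its minimum is min P + min Q − 5.
P'(a) = 2a - 8 vanishes at a ∈ {4}; Q'(b) = 12(b - 3)(b - 1)(b + 1) vanishes at b ∈ {-1, 1, 3}.
Local minima of P (where P''>0): P(4)=-16. Local minima of Q: Q(-1)=-27, Q(3)=-27.
So the global minimum of V is P(4) + Q(-1) − 5 = -16 − 27 − 5 = -48, attained at (4, -1).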